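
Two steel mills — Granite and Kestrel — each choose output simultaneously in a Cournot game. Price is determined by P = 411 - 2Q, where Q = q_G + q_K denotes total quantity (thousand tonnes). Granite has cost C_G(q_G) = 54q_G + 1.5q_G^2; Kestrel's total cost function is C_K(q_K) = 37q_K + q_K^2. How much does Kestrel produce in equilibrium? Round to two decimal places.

Granite's profit: π_G = (411 - 2Q)q_G - (54q_G + (3/2)q_G²). Setting ∂π_G/∂q_G = 0: 357 - 7q_G - 2(q_K) = 0.
Kestrel's profit: π_K = (411 - 2Q)q_K - (37q_K + q_K²). Setting ∂π_K/∂q_K = 0: 374 - 6q_K - 2(q_G) = 0.
So q_G = (357 - 2q_K)/7 and q_K = (374 - 2q_G)/6.
Solving the pair: q_G = 697/19, q_K = 952/19.

50.11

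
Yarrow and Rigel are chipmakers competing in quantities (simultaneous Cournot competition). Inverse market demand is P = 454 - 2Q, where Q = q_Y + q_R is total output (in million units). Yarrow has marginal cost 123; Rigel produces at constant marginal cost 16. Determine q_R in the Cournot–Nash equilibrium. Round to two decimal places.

90.83

Yarrow's profit: π_Y = (454 - 2Q)q_Y - (123q_Y). Setting ∂π_Y/∂q_Y = 0: 331 - 4q_Y - 2(q_R) = 0.
Rigel's first-order condition: 438 - 4q_R - 2(q_Y) = 0.
Rearranging gives the reaction functions q_Y = (331 - 2q_R)/4 and q_R = (438 - 2q_Y)/4.
Substituting one into the other gives q_Y = 112/3 and q_R = 545/6.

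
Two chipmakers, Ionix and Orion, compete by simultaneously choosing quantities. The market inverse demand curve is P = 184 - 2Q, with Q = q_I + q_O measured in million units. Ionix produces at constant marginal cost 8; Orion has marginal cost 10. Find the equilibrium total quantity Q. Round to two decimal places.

Ionix's profit: π_I = (184 - 2Q)q_I - (8q_I). Setting ∂π_I/∂q_I = 0: 176 - 4q_I - 2(q_O) = 0.
Orion's first-order condition: 174 - 4q_O - 2(q_I) = 0.
So q_I = (176 - 2q_O)/4 and q_O = (174 - 2q_I)/4.
Solving the pair: q_I = 89/3, q_O = 86/3.
Total output Q = 89/3 + 86/3 = 175/3.

58.33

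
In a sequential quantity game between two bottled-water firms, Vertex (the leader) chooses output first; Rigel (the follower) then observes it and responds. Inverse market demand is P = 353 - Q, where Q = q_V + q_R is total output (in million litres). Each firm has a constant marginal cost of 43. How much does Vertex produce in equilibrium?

155

The follower Rigel best-responds to any q_V: π_R = (353 - Q)q_R - 43q_R.
Follower FOC: 310 - q_V - 2q_R = 0, so q_R(q_V) = (310 - q_V)/2.
Vertex substitutes q_R(q_V) into its own profit: π_V = q_V(353 - q_V - (310 - q_V)/2) - 43q_V = (198 - (1/2)q_V)q_V - 43q_V.
The leader's first-order condition 155 - q_V = 0 yields q_V = 155.
Then q_R = (310 - 155)/2 = 155/2.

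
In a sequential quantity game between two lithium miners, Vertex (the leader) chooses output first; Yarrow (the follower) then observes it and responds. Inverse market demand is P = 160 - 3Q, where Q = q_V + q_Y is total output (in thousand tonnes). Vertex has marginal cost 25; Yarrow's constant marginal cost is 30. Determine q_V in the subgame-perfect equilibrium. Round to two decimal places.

Solve by backward induction. Given q_V, the follower Yarrow maximises π_Y = (160 - 3q_V - 3q_Y)q_Y - 30q_Y.
∂π_Y/∂q_Y = 130 - 3q_V - 6q_Y = 0 gives the reaction function q_Y = (130 - 3q_V)/6.
Vertex substitutes q_Y(q_V) into its own profit: π_V = q_V(160 - 3q_V - (130 - 3q_V)/2) - 25q_V = (95 - (3/2)q_V)q_V - 25q_V.
Maximising: ∂π_V/∂q_V = 70 - 3q_V = 0, giving q_V = 70/3.
Then q_Y = (130 - 3·(70/3))/6 = 10.

23.33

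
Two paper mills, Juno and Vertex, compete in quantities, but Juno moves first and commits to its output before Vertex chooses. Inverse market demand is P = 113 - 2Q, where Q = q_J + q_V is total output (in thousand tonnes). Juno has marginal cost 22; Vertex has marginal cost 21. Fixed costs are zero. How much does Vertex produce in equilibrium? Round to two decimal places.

11.75

The follower Vertex best-responds to any q_J: π_V = (113 - 2Q)q_V - 21q_V.
Setting the follower's marginal profit to zero, 92 - 2q_J - 4q_V = 0, i.e. q_V = (92 - 2q_J)/4.
The leader anticipates this reaction. Substituting into P = 113 - 2Q gives P = 67 - q_J, so π_J = (67 - q_J)q_J - 22q_J.
Leader FOC: 45 - 2q_J = 0, so q_J = 45/2.
Then q_V = (92 - 2·(45/2))/4 = 47/4.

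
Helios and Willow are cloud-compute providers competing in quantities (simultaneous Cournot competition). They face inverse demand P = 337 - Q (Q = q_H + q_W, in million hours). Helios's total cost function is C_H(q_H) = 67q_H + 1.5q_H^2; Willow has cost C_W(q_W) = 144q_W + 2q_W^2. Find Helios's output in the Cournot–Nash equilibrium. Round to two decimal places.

49.21

Helios's profit: π_H = (337 - Q)q_H - (67q_H + (3/2)q_H²). Setting ∂π_H/∂q_H = 0: 270 - 5q_H - (q_W) = 0.
Willow's profit: π_W = (337 - Q)q_W - (144q_W + 2q_W²). Setting ∂π_W/∂q_W = 0: 193 - 6q_W - (q_H) = 0.
Rearranging gives the reaction functions q_H = (270 - q_W)/5 and q_W = (193 - q_H)/6.
Substituting one into the other gives q_H = 1427/29 and q_W = 695/29.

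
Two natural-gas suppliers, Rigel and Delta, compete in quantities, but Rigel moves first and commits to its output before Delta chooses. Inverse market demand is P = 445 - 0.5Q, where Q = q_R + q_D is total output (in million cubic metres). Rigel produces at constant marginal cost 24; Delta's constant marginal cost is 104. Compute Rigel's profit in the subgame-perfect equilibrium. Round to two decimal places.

62750.25

Solve by backward induction. Given q_R, the follower Delta maximises π_D = (445 - (1/2)q_R - (1/2)q_D)q_D - 104q_D.
Setting the follower's marginal profit to zero, 341 - (1/2)q_R - q_D = 0, i.e. q_D = (341 - (1/2)q_R).
The leader anticipates this reaction. Substituting into P = 445 - 0.5Q gives P = 549/2 - (1/4)q_R, so π_R = (549/2 - (1/4)q_R)q_R - 24q_R.
The leader's first-order condition 501/2 - (1/2)q_R = 0 yields q_R = 501.
Then q_D = (341 - (1/2)·501) = 181/2.
Price P = 445 - (1/2)·(1183/2) = 597/4.
Rigel's profit: (597/4 - 24)·501 = 62750.2500.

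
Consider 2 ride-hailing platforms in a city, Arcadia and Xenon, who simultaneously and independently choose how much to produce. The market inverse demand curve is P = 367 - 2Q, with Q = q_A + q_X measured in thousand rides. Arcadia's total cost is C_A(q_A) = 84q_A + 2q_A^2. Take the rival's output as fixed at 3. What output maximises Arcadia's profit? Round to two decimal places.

34.63

With the rival's output fixed at 3, Arcadia's profit is π_A = (367 - 2·3 - 2q_A)q_A - (84q_A + 2q_A²) = (361 - 2q_A)q_A - (84q_A + 2q_A²).
∂π_A/∂q_A = 277 - 8q_A = 0, so q_A = 277/8.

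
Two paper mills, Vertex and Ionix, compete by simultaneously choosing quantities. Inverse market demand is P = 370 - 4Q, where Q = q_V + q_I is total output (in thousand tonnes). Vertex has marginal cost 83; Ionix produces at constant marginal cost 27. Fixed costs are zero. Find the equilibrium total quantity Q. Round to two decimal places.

52.50

Vertex's profit: π_V = (370 - 4Q)q_V - (83q_V). Setting ∂π_V/∂q_V = 0: 287 - 8q_V - 4(q_I) = 0.
Ionix's first-order condition: 343 - 8q_I - 4(q_V) = 0.
Rearranging gives the reaction functions q_V = (287 - 4q_I)/8 and q_I = (343 - 4q_V)/8.
Substituting one into the other gives q_V = 77/4 and q_I = 133/4.
Total output Q = 77/4 + 133/4 = 105/2.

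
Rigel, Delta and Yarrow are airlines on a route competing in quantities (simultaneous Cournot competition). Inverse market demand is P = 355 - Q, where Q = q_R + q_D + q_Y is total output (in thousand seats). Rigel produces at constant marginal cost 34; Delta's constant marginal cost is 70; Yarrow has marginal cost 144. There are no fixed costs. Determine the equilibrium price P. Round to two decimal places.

Rigel's profit: π_R = (355 - Q)q_R - (34q_R). Setting ∂π_R/∂q_R = 0: 321 - 2q_R - (q_D + q_Y) = 0.
Delta's profit: π_D = (355 - Q)q_D - (70q_D). Setting ∂π_D/∂q_D = 0: 285 - 2q_D - (q_R + q_Y) = 0.
Yarrow's first-order condition: 211 - 2q_Y - (q_R + q_D) = 0.
Adding the 3 conditions: 817 − 2Q − 2Q = 0, i.e. Q = 817/4.
Back-substituting: q_R = (321 − 817/4) = 467/4, q_D = (285 − 817/4) = 323/4, q_Y = (211 − 817/4) = 27/4.
Total output Q = 817/4, so price P = 355 - 817/4 = 603/4.

150.75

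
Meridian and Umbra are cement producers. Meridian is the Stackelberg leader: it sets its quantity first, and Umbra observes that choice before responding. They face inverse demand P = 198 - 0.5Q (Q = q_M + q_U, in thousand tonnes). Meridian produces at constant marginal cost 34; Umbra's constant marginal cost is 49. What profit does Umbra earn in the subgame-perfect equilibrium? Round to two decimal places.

1770.13

The follower Umbra best-responds to any q_M: π_U = (198 - 0.5Q)q_U - 49q_U.
∂π_U/∂q_U = 149 - (1/2)q_M - q_U = 0 gives the reaction function q_U = (149 - (1/2)q_M).
The leader anticipates this reaction. Substituting into P = 198 - 0.5Q gives P = 247/2 - (1/4)q_M, so π_M = (247/2 - (1/4)q_M)q_M - 34q_M.
Leader FOC: 179/2 - (1/2)q_M = 0, so q_M = 179.
Then q_U = (149 - (1/2)·179) = 119/2.
Price P = 198 - (1/2)·(477/2) = 315/4.
Umbra's profit: (315/4 - 49)·(119/2) = 1770.1250.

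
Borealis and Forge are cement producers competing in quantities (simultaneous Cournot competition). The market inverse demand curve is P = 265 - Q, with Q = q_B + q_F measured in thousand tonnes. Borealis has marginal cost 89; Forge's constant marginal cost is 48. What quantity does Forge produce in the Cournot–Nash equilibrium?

Borealis's profit: π_B = (265 - Q)q_B - (89q_B). Setting ∂π_B/∂q_B = 0: 176 - 2q_B - (q_F) = 0.
Forge's first-order condition: 217 - 2q_F - (q_B) = 0.
So q_B = (176 - q_F)/2 and q_F = (217 - q_B)/2.
Solving the pair: q_B = 45, q_F = 86.

86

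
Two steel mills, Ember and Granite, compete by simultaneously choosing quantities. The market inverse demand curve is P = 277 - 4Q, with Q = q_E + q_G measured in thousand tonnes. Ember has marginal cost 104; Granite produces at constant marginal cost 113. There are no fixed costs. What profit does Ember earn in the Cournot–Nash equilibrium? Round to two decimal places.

Ember's profit: π_E = (277 - 4Q)q_E - (104q_E). Setting ∂π_E/∂q_E = 0: 173 - 8q_E - 4(q_G) = 0.
Granite's profit: π_G = (277 - 4Q)q_G - (113q_G). Setting ∂π_G/∂q_G = 0: 164 - 8q_G - 4(q_E) = 0.
So q_E = (173 - 4q_G)/8 and q_G = (164 - 4q_E)/8.
Solving the pair: q_E = 91/6, q_G = 155/12.
Price P = 277 - 4·(337/12) = 494/3.
Ember's profit: (494/3 - 104)·(91/6) = 920.1111.

920.11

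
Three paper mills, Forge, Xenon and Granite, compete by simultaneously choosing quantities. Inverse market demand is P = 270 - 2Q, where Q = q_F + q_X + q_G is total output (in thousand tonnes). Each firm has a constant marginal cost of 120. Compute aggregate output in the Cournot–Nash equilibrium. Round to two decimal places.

56.25

A representative firm's profit is π_i = q_i(270 - 2Q) - 120q_i.
First-order condition (treating rivals' output as given): 150 - 4q_i - 2·Σ_{j≠i} q_j = 0.
By symmetry each firm produces the same amount; substituting Σ_{j≠i} q_j = 2q_i yields q_i = 150/8 = 75/4.
Total output Q = 75/4 + 75/4 + 75/4 = 225/4.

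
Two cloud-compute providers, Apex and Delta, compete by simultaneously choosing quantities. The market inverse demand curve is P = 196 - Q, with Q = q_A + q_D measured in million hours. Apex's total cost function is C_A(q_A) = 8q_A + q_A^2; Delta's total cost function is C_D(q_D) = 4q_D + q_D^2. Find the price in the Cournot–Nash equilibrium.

120

Apex's profit: π_A = (196 - Q)q_A - (8q_A + q_A²). Setting ∂π_A/∂q_A = 0: 188 - 4q_A - (q_D) = 0.
Delta's first-order condition: 192 - 4q_D - (q_A) = 0.
Best responses: q_A = (188 - q_D)/4, q_D = (192 - q_A)/4.
Solving the pair: q_A = 112/3, q_D = 116/3.
Total output Q = 76, so price P = 196 - 76 = 120.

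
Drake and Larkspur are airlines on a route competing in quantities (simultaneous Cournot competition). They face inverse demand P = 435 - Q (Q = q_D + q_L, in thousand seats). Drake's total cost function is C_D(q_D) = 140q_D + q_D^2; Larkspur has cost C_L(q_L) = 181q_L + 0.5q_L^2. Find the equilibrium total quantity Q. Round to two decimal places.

122.91

Drake's profit: π_D = (435 - Q)q_D - (140q_D + q_D²). Setting ∂π_D/∂q_D = 0: 295 - 4q_D - (q_L) = 0.
Larkspur's profit: π_L = (435 - Q)q_L - (181q_L + (1/2)q_L²). Setting ∂π_L/∂q_L = 0: 254 - 3q_L - (q_D) = 0.
So q_D = (295 - q_L)/4 and q_L = (254 - q_D)/3.
Substituting one into the other gives q_D = 631/11 and q_L = 721/11.
Total output Q = 631/11 + 721/11 = 1352/11.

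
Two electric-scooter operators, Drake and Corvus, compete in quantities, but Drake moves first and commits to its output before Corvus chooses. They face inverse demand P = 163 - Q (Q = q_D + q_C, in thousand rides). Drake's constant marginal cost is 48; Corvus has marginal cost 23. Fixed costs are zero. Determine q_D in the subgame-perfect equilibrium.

45

The follower Corvus best-responds to any q_D: π_C = (163 - Q)q_C - 23q_C.
∂π_C/∂q_C = 140 - q_D - 2q_C = 0 gives the reaction function q_C = (140 - q_D)/2.
Drake substitutes q_C(q_D) into its own profit: π_D = q_D(163 - q_D - (140 - q_D)/2) - 48q_D = (93 - (1/2)q_D)q_D - 48q_D.
Leader FOC: 45 - q_D = 0, so q_D = 45.
Then q_C = (140 - 45)/2 = 95/2.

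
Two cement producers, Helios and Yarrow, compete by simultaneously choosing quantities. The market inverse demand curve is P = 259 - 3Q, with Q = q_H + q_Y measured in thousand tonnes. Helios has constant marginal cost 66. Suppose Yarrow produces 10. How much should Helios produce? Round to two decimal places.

27.17

With the rival's output fixed at 10, Helios's profit is π_H = (259 - 3·10 - 3q_H)q_H - (66q_H) = (229 - 3q_H)q_H - (66q_H).
∂π_H/∂q_H = 163 - 6q_H = 0, so q_H = 163/6.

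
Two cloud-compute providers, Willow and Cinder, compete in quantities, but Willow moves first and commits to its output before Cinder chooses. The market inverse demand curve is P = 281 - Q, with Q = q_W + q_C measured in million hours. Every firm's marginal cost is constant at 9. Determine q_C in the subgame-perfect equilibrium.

68

Solve by backward induction. Given q_W, the follower Cinder maximises π_C = (281 - q_W - q_C)q_C - 9q_C.
Follower FOC: 272 - q_W - 2q_C = 0, so q_C(q_W) = (272 - q_W)/2.
Willow substitutes q_C(q_W) into its own profit: π_W = q_W(281 - q_W - (272 - q_W)/2) - 9q_W = (145 - (1/2)q_W)q_W - 9q_W.
Leader FOC: 136 - q_W = 0, so q_W = 136.
Then q_C = (272 - 136)/2 = 68.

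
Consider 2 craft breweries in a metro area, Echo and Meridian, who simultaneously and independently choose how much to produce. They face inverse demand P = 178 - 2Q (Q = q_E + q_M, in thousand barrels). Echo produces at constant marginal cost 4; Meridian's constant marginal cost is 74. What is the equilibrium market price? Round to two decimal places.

Echo's profit: π_E = (178 - 2Q)q_E - (4q_E). Setting ∂π_E/∂q_E = 0: 174 - 4q_E - 2(q_M) = 0.
Meridian's profit: π_M = (178 - 2Q)q_M - (74q_M). Setting ∂π_M/∂q_M = 0: 104 - 4q_M - 2(q_E) = 0.
Best responses: q_E = (174 - 2q_M)/4, q_M = (104 - 2q_E)/4.
Substituting one into the other gives q_E = 122/3 and q_M = 17/3.
Total output Q = 139/3, so price P = 178 - 2·(139/3) = 256/3.

85.33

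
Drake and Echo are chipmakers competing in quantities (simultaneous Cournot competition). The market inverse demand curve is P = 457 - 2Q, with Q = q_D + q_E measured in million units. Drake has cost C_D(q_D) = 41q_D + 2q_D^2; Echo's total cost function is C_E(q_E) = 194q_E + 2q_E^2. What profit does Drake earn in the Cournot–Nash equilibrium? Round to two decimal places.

8723.56

Drake's profit: π_D = (457 - 2Q)q_D - (41q_D + 2q_D²). Setting ∂π_D/∂q_D = 0: 416 - 8q_D - 2(q_E) = 0.
Echo's profit: π_E = (457 - 2Q)q_E - (194q_E + 2q_E²). Setting ∂π_E/∂q_E = 0: 263 - 8q_E - 2(q_D) = 0.
Best responses: q_D = (416 - 2q_E)/8, q_E = (263 - 2q_D)/8.
Substituting one into the other gives q_D = 467/10 and q_E = 106/5.
Price P = 457 - 2·(679/10) = 1606/5.
Drake's profit: (1606/5)·(467/10) - 41·(467/10) - 2(467/10)² = 8723.5600.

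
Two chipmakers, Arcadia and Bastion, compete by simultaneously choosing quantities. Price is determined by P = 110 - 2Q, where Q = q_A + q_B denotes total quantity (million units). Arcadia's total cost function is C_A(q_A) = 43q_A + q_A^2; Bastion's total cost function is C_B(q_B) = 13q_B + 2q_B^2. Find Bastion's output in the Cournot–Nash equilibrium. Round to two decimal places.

10.18

Arcadia's profit: π_A = (110 - 2Q)q_A - (43q_A + q_A²). Setting ∂π_A/∂q_A = 0: 67 - 6q_A - 2(q_B) = 0.
Bastion's first-order condition: 97 - 8q_B - 2(q_A) = 0.
So q_A = (67 - 2q_B)/6 and q_B = (97 - 2q_A)/8.
Solving the pair: q_A = 171/22, q_B = 112/11.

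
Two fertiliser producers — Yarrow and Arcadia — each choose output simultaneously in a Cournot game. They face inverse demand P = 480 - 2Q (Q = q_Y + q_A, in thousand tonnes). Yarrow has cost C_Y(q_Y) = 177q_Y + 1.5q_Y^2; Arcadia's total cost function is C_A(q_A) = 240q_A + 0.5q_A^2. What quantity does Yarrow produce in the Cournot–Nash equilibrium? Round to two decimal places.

33.39

Yarrow's profit: π_Y = (480 - 2Q)q_Y - (177q_Y + (3/2)q_Y²). Setting ∂π_Y/∂q_Y = 0: 303 - 7q_Y - 2(q_A) = 0.
Arcadia's first-order condition: 240 - 5q_A - 2(q_Y) = 0.
So q_Y = (303 - 2q_A)/7 and q_A = (240 - 2q_Y)/5.
Solving the pair: q_Y = 1035/31, q_A = 1074/31.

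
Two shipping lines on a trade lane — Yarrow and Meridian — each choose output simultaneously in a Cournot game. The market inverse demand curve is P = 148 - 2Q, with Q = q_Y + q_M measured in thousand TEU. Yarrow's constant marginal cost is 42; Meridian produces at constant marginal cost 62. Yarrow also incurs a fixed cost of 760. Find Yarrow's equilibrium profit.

Yarrow's profit: π_Y = (148 - 2Q)q_Y - (42q_Y). Setting ∂π_Y/∂q_Y = 0: 106 - 4q_Y - 2(q_M) = 0.
Meridian's first-order condition: 86 - 4q_M - 2(q_Y) = 0.
Rearranging gives the reaction functions q_Y = (106 - 2q_M)/4 and q_M = (86 - 2q_Y)/4.
Solving the pair: q_Y = 21, q_M = 11.
Price P = 148 - 2·32 = 84.
Yarrow's profit: (84 - 42)·21 - 760 = 122.

122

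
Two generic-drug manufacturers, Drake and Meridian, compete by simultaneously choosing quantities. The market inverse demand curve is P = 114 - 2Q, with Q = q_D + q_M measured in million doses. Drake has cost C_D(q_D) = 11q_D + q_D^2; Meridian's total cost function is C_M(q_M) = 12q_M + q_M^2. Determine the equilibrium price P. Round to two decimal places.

Drake's profit: π_D = (114 - 2Q)q_D - (11q_D + q_D²). Setting ∂π_D/∂q_D = 0: 103 - 6q_D - 2(q_M) = 0.
Meridian's first-order condition: 102 - 6q_M - 2(q_D) = 0.
So q_D = (103 - 2q_M)/6 and q_M = (102 - 2q_D)/6.
Solving the pair: q_D = 207/16, q_M = 203/16.
Total output Q = 205/8, so price P = 114 - 2·(205/8) = 251/4.

62.75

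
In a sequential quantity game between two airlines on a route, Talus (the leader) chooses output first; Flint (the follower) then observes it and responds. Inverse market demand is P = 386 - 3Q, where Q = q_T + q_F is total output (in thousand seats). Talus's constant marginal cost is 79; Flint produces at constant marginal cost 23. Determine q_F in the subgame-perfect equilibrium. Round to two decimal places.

39.58

The follower Flint best-responds to any q_T: π_F = (386 - 3Q)q_F - 23q_F.
Setting the follower's marginal profit to zero, 363 - 3q_T - 6q_F = 0, i.e. q_F = (363 - 3q_T)/6.
The leader anticipates this reaction. Substituting into P = 386 - 3Q gives P = 409/2 - (3/2)q_T, so π_T = (409/2 - (3/2)q_T)q_T - 79q_T.
The leader's first-order condition 251/2 - 3q_T = 0 yields q_T = 251/6.
Then q_F = (363 - 3·(251/6))/6 = 475/12.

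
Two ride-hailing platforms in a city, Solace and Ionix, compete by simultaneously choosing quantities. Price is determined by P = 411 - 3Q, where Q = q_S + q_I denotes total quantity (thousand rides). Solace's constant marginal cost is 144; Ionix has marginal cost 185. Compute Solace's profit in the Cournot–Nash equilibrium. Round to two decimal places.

Solace's profit: π_S = (411 - 3Q)q_S - (144q_S). Setting ∂π_S/∂q_S = 0: 267 - 6q_S - 3(q_I) = 0.
Ionix's first-order condition: 226 - 6q_I - 3(q_S) = 0.
Rearranging gives the reaction functions q_S = (267 - 3q_I)/6 and q_I = (226 - 3q_S)/6.
Solving the pair: q_S = 308/9, q_I = 185/9.
Price P = 411 - 3·(493/9) = 740/3.
Solace's profit: (740/3 - 144)·(308/9) = 3513.4815.

3513.48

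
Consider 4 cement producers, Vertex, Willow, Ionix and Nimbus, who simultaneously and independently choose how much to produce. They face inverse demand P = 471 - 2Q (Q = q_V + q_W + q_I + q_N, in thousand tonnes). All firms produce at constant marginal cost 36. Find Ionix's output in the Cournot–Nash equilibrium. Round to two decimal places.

A representative firm's profit is π_i = q_i(471 - 2Q) - 36q_i.
Setting ∂π_i/∂q_i = 0 with rivals' quantities fixed: 435 - 4q_i - 2·Σ_{j≠i} q_j = 0.
By symmetry each firm produces the same amount; substituting Σ_{j≠i} q_j = 3q_i yields q_i = 435/10 = 87/2.

43.50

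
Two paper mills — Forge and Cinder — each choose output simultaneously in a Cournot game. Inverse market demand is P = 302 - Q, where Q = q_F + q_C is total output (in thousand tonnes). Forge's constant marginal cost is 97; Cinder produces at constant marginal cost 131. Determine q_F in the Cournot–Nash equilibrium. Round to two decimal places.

Forge's profit: π_F = (302 - Q)q_F - (97q_F). Setting ∂π_F/∂q_F = 0: 205 - 2q_F - (q_C) = 0.
Cinder's first-order condition: 171 - 2q_C - (q_F) = 0.
So q_F = (205 - q_C)/2 and q_C = (171 - q_F)/2.
Solving the pair: q_F = 239/3, q_C = 137/3.

79.67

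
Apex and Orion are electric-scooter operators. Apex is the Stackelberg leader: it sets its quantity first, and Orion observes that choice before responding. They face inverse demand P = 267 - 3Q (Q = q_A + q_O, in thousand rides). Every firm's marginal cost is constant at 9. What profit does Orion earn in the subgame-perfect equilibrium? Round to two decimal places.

The follower Orion best-responds to any q_A: π_O = (267 - 3Q)q_O - 9q_O.
Setting the follower's marginal profit to zero, 258 - 3q_A - 6q_O = 0, i.e. q_O = (258 - 3q_A)/6.
Apex substitutes q_O(q_A) into its own profit: π_A = q_A(267 - 3q_A - (258 - 3q_A)/2) - 9q_A = (138 - (3/2)q_A)q_A - 9q_A.
The leader's first-order condition 129 - 3q_A = 0 yields q_A = 43.
Then q_O = (258 - 3·43)/6 = 43/2.
Price P = 267 - 3·(129/2) = 147/2.
Orion's profit: (147/2 - 9)·(43/2) = 1386.7500.

1386.75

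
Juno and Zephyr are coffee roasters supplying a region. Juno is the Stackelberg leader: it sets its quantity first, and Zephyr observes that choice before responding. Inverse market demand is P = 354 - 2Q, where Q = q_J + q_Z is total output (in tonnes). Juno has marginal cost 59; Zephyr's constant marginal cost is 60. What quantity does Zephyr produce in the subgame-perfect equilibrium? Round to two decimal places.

36.50

Solve by backward induction. Given q_J, the follower Zephyr maximises π_Z = (354 - 2q_J - 2q_Z)q_Z - 60q_Z.
Setting the follower's marginal profit to zero, 294 - 2q_J - 4q_Z = 0, i.e. q_Z = (294 - 2q_J)/4.
Juno substitutes q_Z(q_J) into its own profit: π_J = q_J(354 - 2q_J - (294 - 2q_J)/2) - 59q_J = (207 - q_J)q_J - 59q_J.
Leader FOC: 148 - 2q_J = 0, so q_J = 74.
Then q_Z = (294 - 2·74)/4 = 73/2.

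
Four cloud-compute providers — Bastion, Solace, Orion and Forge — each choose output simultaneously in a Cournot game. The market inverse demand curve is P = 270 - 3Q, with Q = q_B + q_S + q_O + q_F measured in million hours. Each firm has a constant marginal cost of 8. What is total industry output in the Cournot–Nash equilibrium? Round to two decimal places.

69.87

A representative firm's profit is π_i = q_i(270 - 3Q) - 8q_i.
First-order condition (treating rivals' output as given): 262 - 6q_i - 3·Σ_{j≠i} q_j = 0.
With identical firms every q_j equals q_i, so Σ_{j≠i} q_j = 3q_i and 262 = 15q_i, giving q_i = 262/15.
Total output Q = 262/15 + 262/15 + 262/15 + 262/15 = 1048/15.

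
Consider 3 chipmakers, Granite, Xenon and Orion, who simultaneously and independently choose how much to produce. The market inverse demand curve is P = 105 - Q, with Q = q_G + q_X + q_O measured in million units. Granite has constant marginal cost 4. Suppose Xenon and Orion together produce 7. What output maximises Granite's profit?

47

With rivals' combined output fixed at 7, Granite's profit is π_G = (105 - 7 - q_G)q_G - (4q_G) = (98 - q_G)q_G - (4q_G).
∂π_G/∂q_G = 94 - 2q_G = 0, so q_G = 47.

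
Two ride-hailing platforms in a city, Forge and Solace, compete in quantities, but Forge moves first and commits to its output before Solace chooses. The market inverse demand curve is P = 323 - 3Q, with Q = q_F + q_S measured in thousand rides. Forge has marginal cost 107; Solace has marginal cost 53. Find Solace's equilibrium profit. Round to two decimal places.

The follower Solace best-responds to any q_F: π_S = (323 - 3Q)q_S - 53q_S.
Follower FOC: 270 - 3q_F - 6q_S = 0, so q_S(q_F) = (270 - 3q_F)/6.
The leader anticipates this reaction. Substituting into P = 323 - 3Q gives P = 188 - (3/2)q_F, so π_F = (188 - (3/2)q_F)q_F - 107q_F.
Leader FOC: 81 - 3q_F = 0, so q_F = 27.
Then q_S = (270 - 3·27)/6 = 63/2.
Price P = 323 - 3·(117/2) = 295/2.
Solace's profit: (295/2 - 53)·(63/2) = 2976.7500.

2976.75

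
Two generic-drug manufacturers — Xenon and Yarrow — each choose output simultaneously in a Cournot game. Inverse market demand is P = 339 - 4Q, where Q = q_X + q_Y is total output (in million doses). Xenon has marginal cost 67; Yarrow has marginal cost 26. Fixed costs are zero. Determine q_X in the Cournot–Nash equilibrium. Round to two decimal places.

19.25

Xenon's profit: π_X = (339 - 4Q)q_X - (67q_X). Setting ∂π_X/∂q_X = 0: 272 - 8q_X - 4(q_Y) = 0.
Yarrow's profit: π_Y = (339 - 4Q)q_Y - (26q_Y). Setting ∂π_Y/∂q_Y = 0: 313 - 8q_Y - 4(q_X) = 0.
Best responses: q_X = (272 - 4q_Y)/8, q_Y = (313 - 4q_X)/8.
Substituting one into the other gives q_X = 77/4 and q_Y = 59/2.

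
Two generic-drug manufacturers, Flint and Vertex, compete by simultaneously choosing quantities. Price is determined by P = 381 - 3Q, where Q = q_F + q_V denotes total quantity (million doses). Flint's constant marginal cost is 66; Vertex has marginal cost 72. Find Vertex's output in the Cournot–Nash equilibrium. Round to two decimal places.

Flint's profit: π_F = (381 - 3Q)q_F - (66q_F). Setting ∂π_F/∂q_F = 0: 315 - 6q_F - 3(q_V) = 0.
Vertex's first-order condition: 309 - 6q_V - 3(q_F) = 0.
Best responses: q_F = (315 - 3q_V)/6, q_V = (309 - 3q_F)/6.
Solving the pair: q_F = 107/3, q_V = 101/3.

33.67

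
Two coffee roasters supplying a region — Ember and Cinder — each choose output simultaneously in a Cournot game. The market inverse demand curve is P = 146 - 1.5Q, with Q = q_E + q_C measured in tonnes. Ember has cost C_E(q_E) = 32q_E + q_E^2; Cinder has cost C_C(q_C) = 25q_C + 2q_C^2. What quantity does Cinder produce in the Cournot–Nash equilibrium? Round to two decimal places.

13.25

Ember's profit: π_E = (146 - 1.5Q)q_E - (32q_E + q_E²). Setting ∂π_E/∂q_E = 0: 114 - 5q_E - (3/2)(q_C) = 0.
Cinder's profit: π_C = (146 - 1.5Q)q_C - (25q_C + 2q_C²). Setting ∂π_C/∂q_C = 0: 121 - 7q_C - (3/2)(q_E) = 0.
Rearranging gives the reaction functions q_E = (114 - (3/2)q_C)/5 and q_C = (121 - (3/2)q_E)/7.
Substituting one into the other gives q_E = 18.8244 and q_C = 1736/131.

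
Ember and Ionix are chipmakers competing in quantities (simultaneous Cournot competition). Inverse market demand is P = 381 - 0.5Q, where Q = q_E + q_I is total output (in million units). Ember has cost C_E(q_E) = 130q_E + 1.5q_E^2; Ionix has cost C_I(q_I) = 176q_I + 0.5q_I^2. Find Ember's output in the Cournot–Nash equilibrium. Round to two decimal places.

Ember's profit: π_E = (381 - 0.5Q)q_E - (130q_E + (3/2)q_E²). Setting ∂π_E/∂q_E = 0: 251 - 4q_E - (1/2)(q_I) = 0.
Ionix's first-order condition: 205 - 2q_I - (1/2)(q_E) = 0.
Best responses: q_E = (251 - (1/2)q_I)/4, q_I = (205 - (1/2)q_E)/2.
Solving the pair: q_E = 1598/31, q_I = 89.6129.

51.55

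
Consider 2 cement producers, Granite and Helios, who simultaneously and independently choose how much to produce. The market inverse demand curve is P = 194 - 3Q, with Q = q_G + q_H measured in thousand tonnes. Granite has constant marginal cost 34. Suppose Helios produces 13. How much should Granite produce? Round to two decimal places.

20.17

With the rival's output fixed at 13, Granite's profit is π_G = (194 - 3·13 - 3q_G)q_G - (34q_G) = (155 - 3q_G)q_G - (34q_G).
∂π_G/∂q_G = 121 - 6q_G = 0, so q_G = 121/6.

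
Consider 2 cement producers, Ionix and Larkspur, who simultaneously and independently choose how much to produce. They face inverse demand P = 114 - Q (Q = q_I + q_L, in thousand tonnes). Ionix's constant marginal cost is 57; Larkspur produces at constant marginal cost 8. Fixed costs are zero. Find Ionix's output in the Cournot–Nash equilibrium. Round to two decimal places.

Ionix's profit: π_I = (114 - Q)q_I - (57q_I). Setting ∂π_I/∂q_I = 0: 57 - 2q_I - (q_L) = 0.
Larkspur's first-order condition: 106 - 2q_L - (q_I) = 0.
So q_I = (57 - q_L)/2 and q_L = (106 - q_I)/2.
Solving the pair: q_I = 8/3, q_L = 155/3.

2.67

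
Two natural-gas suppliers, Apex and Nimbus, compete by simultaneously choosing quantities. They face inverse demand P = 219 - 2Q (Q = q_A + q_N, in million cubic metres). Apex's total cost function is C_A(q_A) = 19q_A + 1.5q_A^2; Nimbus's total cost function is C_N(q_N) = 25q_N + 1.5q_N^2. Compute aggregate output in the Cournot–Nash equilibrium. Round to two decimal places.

Apex's profit: π_A = (219 - 2Q)q_A - (19q_A + (3/2)q_A²). Setting ∂π_A/∂q_A = 0: 200 - 7q_A - 2(q_N) = 0.
Nimbus's profit: π_N = (219 - 2Q)q_N - (25q_N + (3/2)q_N²). Setting ∂π_N/∂q_N = 0: 194 - 7q_N - 2(q_A) = 0.
Best responses: q_A = (200 - 2q_N)/7, q_N = (194 - 2q_A)/7.
Solving the pair: q_A = 1012/45, q_N = 958/45.
Total output Q = 1012/45 + 958/45 = 394/9.

43.78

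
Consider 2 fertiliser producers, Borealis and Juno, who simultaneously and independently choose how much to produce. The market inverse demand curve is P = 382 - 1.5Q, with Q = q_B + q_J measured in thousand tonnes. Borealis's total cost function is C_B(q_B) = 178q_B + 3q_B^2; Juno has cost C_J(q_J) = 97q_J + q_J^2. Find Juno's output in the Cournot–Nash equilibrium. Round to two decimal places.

52.84

Borealis's profit: π_B = (382 - 1.5Q)q_B - (178q_B + 3q_B²). Setting ∂π_B/∂q_B = 0: 204 - 9q_B - (3/2)(q_J) = 0.
Juno's first-order condition: 285 - 5q_J - (3/2)(q_B) = 0.
Rearranging gives the reaction functions q_B = (204 - (3/2)q_J)/9 and q_J = (285 - (3/2)q_B)/5.
Solving the pair: q_B = 790/57, q_J = 1004/19.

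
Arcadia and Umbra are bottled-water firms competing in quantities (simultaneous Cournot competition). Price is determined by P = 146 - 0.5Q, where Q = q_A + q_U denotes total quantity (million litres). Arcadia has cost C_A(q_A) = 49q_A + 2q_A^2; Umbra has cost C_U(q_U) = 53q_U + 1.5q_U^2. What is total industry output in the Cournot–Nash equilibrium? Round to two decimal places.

Arcadia's profit: π_A = (146 - 0.5Q)q_A - (49q_A + 2q_A²). Setting ∂π_A/∂q_A = 0: 97 - 5q_A - (1/2)(q_U) = 0.
Umbra's first-order condition: 93 - 4q_U - (1/2)(q_A) = 0.
Best responses: q_A = (97 - (1/2)q_U)/5, q_U = (93 - (1/2)q_A)/4.
Substituting one into the other gives q_A = 1366/79 and q_U = 1666/79.
Total output Q = 1366/79 + 1666/79 = 38.3797.

38.38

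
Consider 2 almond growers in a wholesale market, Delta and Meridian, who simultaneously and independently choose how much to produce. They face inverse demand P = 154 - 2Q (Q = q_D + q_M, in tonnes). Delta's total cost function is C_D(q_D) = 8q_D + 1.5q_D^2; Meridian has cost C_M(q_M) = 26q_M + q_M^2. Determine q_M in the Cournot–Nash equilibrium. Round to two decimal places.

15.89

Delta's profit: π_D = (154 - 2Q)q_D - (8q_D + (3/2)q_D²). Setting ∂π_D/∂q_D = 0: 146 - 7q_D - 2(q_M) = 0.
Meridian's profit: π_M = (154 - 2Q)q_M - (26q_M + q_M²). Setting ∂π_M/∂q_M = 0: 128 - 6q_M - 2(q_D) = 0.
Rearranging gives the reaction functions q_D = (146 - 2q_M)/7 and q_M = (128 - 2q_D)/6.
Substituting one into the other gives q_D = 310/19 and q_M = 302/19.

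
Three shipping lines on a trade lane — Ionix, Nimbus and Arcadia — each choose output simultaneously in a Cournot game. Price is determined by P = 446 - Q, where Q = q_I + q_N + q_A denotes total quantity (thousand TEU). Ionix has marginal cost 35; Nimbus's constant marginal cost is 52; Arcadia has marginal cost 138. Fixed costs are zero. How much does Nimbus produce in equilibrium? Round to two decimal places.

Ionix's profit: π_I = (446 - Q)q_I - (35q_I). Setting ∂π_I/∂q_I = 0: 411 - 2q_I - (q_N + q_A) = 0.
Nimbus's profit: π_N = (446 - Q)q_N - (52q_N). Setting ∂π_N/∂q_N = 0: 394 - 2q_N - (q_I + q_A) = 0.
Arcadia's first-order condition: 308 - 2q_A - (q_I + q_N) = 0.
Adding the 3 conditions: 1113 − 2Q − 2Q = 0, i.e. Q = 1113/4.
Back-substituting: q_I = (411 − 1113/4) = 531/4, q_N = (394 − 1113/4) = 463/4, q_A = (308 − 1113/4) = 119/4.

115.75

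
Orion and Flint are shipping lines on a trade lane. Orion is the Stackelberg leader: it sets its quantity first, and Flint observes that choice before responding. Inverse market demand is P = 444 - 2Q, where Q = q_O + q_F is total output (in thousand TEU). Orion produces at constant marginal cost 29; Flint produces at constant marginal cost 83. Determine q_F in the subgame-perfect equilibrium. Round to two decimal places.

The follower Flint best-responds to any q_O: π_F = (444 - 2Q)q_F - 83q_F.
Setting the follower's marginal profit to zero, 361 - 2q_O - 4q_F = 0, i.e. q_F = (361 - 2q_O)/4.
Orion substitutes q_F(q_O) into its own profit: π_O = q_O(444 - 2q_O - (361 - 2q_O)/2) - 29q_O = (527/2 - q_O)q_O - 29q_O.
The leader's first-order condition 469/2 - 2q_O = 0 yields q_O = 469/4.
Then q_F = (361 - 2·(469/4))/4 = 253/8.

31.63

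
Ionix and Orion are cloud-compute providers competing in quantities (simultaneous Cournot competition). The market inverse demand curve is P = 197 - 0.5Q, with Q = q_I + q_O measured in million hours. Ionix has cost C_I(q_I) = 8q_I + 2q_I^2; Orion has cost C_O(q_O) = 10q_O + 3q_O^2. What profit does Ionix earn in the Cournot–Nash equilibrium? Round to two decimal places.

3129.59

Ionix's profit: π_I = (197 - 0.5Q)q_I - (8q_I + 2q_I²). Setting ∂π_I/∂q_I = 0: 189 - 5q_I - (1/2)(q_O) = 0.
Orion's first-order condition: 187 - 7q_O - (1/2)(q_I) = 0.
So q_I = (189 - (1/2)q_O)/5 and q_O = (187 - (1/2)q_I)/7.
Substituting one into the other gives q_I = 35.3813 and q_O = 24.1871.
Price P = 197 - (1/2)·59.5683 = 167.2158.
Ionix's profit: 167.2158·35.3813 - 8·35.3813 - 2·35.3813² = 3129.5901.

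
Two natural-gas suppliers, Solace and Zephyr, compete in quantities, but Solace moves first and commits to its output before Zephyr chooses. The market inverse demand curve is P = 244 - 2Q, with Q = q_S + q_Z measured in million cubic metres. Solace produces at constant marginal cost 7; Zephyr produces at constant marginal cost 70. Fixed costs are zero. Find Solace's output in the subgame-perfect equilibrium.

Solve by backward induction. Given q_S, the follower Zephyr maximises π_Z = (244 - 2q_S - 2q_Z)q_Z - 70q_Z.
∂π_Z/∂q_Z = 174 - 2q_S - 4q_Z = 0 gives the reaction function q_Z = (174 - 2q_S)/4.
The leader anticipates this reaction. Substituting into P = 244 - 2Q gives P = 157 - q_S, so π_S = (157 - q_S)q_S - 7q_S.
Maximising: ∂π_S/∂q_S = 150 - 2q_S = 0, giving q_S = 75.
Then q_Z = (174 - 2·75)/4 = 6.

75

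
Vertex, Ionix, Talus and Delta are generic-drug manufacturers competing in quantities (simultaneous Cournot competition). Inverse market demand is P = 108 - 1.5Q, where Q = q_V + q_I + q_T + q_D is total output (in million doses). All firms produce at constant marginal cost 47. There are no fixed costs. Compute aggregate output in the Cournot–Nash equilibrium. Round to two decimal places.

32.53

Each firm earns π_i = (108 - 1.5Q)q_i - 47q_i.
First-order condition (treating rivals' output as given): 61 - 3q_i - (3/2)·Σ_{j≠i} q_j = 0.
By symmetry each firm produces the same amount; substituting Σ_{j≠i} q_j = 3q_i yields q_i = 61/(15/2) = 122/15.
Total output Q = 122/15 + 122/15 + 122/15 + 122/15 = 488/15.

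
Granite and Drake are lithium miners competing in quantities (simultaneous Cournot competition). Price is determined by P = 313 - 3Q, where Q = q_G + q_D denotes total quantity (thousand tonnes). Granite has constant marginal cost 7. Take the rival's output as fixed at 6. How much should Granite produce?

With the rival's output fixed at 6, Granite's profit is π_G = (313 - 3·6 - 3q_G)q_G - (7q_G) = (295 - 3q_G)q_G - (7q_G).
∂π_G/∂q_G = 288 - 6q_G = 0, so q_G = 48.

48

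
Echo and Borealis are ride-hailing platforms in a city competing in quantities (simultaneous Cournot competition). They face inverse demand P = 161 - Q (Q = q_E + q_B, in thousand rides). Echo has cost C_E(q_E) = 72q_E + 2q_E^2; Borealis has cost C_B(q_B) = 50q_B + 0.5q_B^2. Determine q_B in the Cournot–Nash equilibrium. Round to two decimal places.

33.94

Echo's profit: π_E = (161 - Q)q_E - (72q_E + 2q_E²). Setting ∂π_E/∂q_E = 0: 89 - 6q_E - (q_B) = 0.
Borealis's first-order condition: 111 - 3q_B - (q_E) = 0.
So q_E = (89 - q_B)/6 and q_B = (111 - q_E)/3.
Substituting one into the other gives q_E = 156/17 and q_B = 577/17.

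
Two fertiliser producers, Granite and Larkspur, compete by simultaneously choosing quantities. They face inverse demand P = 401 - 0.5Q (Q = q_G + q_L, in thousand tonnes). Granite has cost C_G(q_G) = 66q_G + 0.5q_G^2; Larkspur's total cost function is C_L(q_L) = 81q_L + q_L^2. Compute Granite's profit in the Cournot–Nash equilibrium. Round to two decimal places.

21596.22

Granite's profit: π_G = (401 - 0.5Q)q_G - (66q_G + (1/2)q_G²). Setting ∂π_G/∂q_G = 0: 335 - 2q_G - (1/2)(q_L) = 0.
Larkspur's profit: π_L = (401 - 0.5Q)q_L - (81q_L + q_L²). Setting ∂π_L/∂q_L = 0: 320 - 3q_L - (1/2)(q_G) = 0.
So q_G = (335 - (1/2)q_L)/2 and q_L = (320 - (1/2)q_G)/3.
Substituting one into the other gives q_G = 146.9565 and q_L = 1890/23.
Price P = 401 - (1/2)·229.1304 = 286.4348.
Granite's profit: 286.4348·146.9565 - 66·146.9565 - (1/2)·146.9565² = 21596.2193.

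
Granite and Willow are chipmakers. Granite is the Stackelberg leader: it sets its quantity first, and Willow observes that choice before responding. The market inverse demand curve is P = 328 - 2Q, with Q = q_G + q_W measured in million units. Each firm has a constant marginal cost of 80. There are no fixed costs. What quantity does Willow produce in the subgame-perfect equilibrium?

Solve by backward induction. Given q_G, the follower Willow maximises π_W = (328 - 2q_G - 2q_W)q_W - 80q_W.
∂π_W/∂q_W = 248 - 2q_G - 4q_W = 0 gives the reaction function q_W = (248 - 2q_G)/4.
The leader anticipates this reaction. Substituting into P = 328 - 2Q gives P = 204 - q_G, so π_G = (204 - q_G)q_G - 80q_G.
Leader FOC: 124 - 2q_G = 0, so q_G = 62.
Then q_W = (248 - 2·62)/4 = 31.

31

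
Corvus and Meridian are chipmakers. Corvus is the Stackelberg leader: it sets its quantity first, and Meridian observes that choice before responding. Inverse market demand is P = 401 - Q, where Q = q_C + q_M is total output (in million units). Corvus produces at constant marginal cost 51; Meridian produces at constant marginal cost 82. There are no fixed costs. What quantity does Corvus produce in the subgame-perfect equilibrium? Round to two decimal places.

190.50

Solve by backward induction. Given q_C, the follower Meridian maximises π_M = (401 - q_C - q_M)q_M - 82q_M.
Follower FOC: 319 - q_C - 2q_M = 0, so q_M(q_C) = (319 - q_C)/2.
Corvus substitutes q_M(q_C) into its own profit: π_C = q_C(401 - q_C - (319 - q_C)/2) - 51q_C = (483/2 - (1/2)q_C)q_C - 51q_C.
Maximising: ∂π_C/∂q_C = 381/2 - q_C = 0, giving q_C = 381/2.
Then q_M = (319 - 381/2)/2 = 257/4.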